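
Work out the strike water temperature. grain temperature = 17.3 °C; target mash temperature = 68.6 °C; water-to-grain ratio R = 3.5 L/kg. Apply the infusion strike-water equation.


T_strike = (0.41/R)·(T_mash − T_grain) + T_mash
T_strike = (0.41/3.5)·(68.6 − 17.3) + 68.6

74.6094 °C


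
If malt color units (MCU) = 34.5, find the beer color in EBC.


SRM = 1.4922·MCU^0.6859;  EBC = SRM·1.97
SRM = 1.4922·34.5^0.6859 = 16.9284
EBC = 16.9284·1.97

33.3490 EBC


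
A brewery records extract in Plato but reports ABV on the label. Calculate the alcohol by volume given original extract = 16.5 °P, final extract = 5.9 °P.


SG = 259/(259 − P);  ABV = (OG − FG)·131.25
OG = 259/(259 − 16.5) = 1.0680
FG = 259/(259 − 5.9) = 1.0233
ABV = (1.0680 − 1.0233)·131.25

5.8709 % ABV


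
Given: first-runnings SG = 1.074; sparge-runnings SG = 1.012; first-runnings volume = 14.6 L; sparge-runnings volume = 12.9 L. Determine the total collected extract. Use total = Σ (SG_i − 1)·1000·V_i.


first = (1.074 − 1)·1000·14.6 = 1080.4000
sparge = (1.012 − 1)·1000·12.9 = 154.8000
total = 1080.4000 + 154.8000

1235.2000 gravity·L


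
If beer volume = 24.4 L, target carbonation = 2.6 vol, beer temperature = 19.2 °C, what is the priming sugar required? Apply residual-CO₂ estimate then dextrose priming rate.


residual = 14.695·(0.01821 + 0.09011·e^(−0.04·T));  sugar = (target − residual)·4.0·V
residual = 14.695·(0.01821 + 0.09011·e^(−0.04·19.2)) = 0.8819
sugar = (2.6 − 0.8819)·4.0·24.4

167.6837 g


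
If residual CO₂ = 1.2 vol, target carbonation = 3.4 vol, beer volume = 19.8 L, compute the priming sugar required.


sugar = (target − residual)·4.0·V
sugar = (3.4 − 1.2)·4.0·19.8

174.2400 g


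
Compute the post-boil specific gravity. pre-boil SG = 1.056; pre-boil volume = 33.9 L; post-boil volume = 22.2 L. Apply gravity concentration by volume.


SG_post = 1 + (SG_pre − 1)·V_pre/V_post
pts_pre = (1.056 − 1)·1000 = 56.0000
pts_post = 56.0000·33.9/22.2 = 85.5135
SG_post = 1 + 85.5135/1000

1.0855


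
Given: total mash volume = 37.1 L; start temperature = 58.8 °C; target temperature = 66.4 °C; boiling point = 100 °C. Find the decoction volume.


V_dec = V_total·(T_target − T_start)/(T_boil − T_start)
V_dec = 37.1·(66.4 − 58.8)/(100 − 58.8)

6.8437 L


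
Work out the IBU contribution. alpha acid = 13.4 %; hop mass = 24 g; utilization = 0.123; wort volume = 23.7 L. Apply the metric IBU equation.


IBU = (α/100)·mass·U·1000 / V
IBU = (13.4/100)·24·0.123·1000 / 23.7

16.6906 IBU


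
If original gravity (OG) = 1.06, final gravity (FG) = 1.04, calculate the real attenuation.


AA = (OG−FG)/(OG−1)·100;  RA = AA·0.8192
AA = (1.06 − 1.04)/(1.06 − 1)·100 = 33.3333
RA = 33.3333·0.8192

27.3067 %


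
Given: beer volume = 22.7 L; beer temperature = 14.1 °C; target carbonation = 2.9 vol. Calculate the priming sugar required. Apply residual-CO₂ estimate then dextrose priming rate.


residual = 14.695·(0.01821 + 0.09011·e^(−0.04·T));  sugar = (target − residual)·4.0·V
residual = 14.695·(0.01821 + 0.09011·e^(−0.04·14.1)) = 1.0210
sugar = (2.9 − 1.0210)·4.0·22.7

170.6175 g


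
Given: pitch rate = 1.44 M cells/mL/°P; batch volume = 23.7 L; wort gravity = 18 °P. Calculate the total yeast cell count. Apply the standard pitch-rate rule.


cells (billions) = rate · V_L · °P
cells = 1.44 · 23.7 · 18

614.3040 billion cells


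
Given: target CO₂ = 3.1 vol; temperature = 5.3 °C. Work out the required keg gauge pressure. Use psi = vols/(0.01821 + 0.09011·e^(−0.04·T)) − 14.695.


psi = 3.1/(0.01821 + 0.09011·e^(−0.04·5.3)) − 14.695

19.3314 psi


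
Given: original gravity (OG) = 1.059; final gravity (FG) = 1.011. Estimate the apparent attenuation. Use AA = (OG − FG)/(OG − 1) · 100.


AA = (1.059 − 1.011)/(1.059 − 1) · 100

81.3559 %


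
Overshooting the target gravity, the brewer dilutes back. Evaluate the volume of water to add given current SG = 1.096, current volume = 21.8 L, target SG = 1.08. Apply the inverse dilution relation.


V_water = V·((SG_curr − 1)/(SG_target − 1) − 1)
V_water = 21.8·((1.096 − 1)/(1.08 − 1) − 1)

4.3600 L


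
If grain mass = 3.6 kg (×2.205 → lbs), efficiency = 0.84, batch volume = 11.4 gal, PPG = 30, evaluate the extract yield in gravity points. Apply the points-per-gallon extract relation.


points = lbs × PPG × eff / vol
lbs = 3.6 × 2.205 = 7.9380
points = 7.9380 × 30 × 0.84 / 11.4

17.5472 points


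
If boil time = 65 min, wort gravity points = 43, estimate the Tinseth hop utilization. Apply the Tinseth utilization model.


U = 1.65·0.000125^(GP/1000) · (1 − e^(−0.04·t))/4.15
bigness = 1.65·0.000125^(43/1000) = 1.1211
boil_factor = (1 − e^(−0.04·65))/4.15 = 0.2231
U = 1.1211 · 0.2231

0.2501


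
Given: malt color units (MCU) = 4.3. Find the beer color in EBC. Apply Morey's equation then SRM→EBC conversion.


SRM = 1.4922·MCU^0.6859;  EBC = SRM·1.97
SRM = 1.4922·4.3^0.6859 = 4.0581
EBC = 4.0581·1.97

7.9945 EBC


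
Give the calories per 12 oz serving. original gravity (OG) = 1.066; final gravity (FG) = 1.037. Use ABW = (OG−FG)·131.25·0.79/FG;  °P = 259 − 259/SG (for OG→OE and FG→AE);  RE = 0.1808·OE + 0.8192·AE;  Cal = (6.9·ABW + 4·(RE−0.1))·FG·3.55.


ABW = (1.066 − 1.037)·131.25·0.79/1.037 = 2.8997
OE = 259 − 259/1.066 = 16.0356 °P
AE = 259 − 259/1.037 = 9.2411 °P
RE = 0.1808·16.0356 + 0.8192·9.2411 = 10.4695 °P
Cal = (6.9·2.8997 + 4·(10.4695−0.1))·1.037·3.55

226.3505 kcal


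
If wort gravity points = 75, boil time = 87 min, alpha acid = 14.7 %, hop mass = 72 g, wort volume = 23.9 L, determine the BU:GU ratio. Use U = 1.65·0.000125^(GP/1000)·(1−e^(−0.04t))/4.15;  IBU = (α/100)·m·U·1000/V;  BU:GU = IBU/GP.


U = 1.65·0.000125^(75/1000)·(1−e^(−0.04·87))/4.15 = 0.1964
IBU = (14.7/100)·72·0.1964·1000/23.9 = 86.9693
BU:GU = 86.9693/75

1.1596


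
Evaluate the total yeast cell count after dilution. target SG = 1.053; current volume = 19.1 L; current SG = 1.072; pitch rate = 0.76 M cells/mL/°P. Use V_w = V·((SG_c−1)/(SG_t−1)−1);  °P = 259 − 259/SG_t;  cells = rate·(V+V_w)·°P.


V_w = 19.1·((1.072−1)/(1.053−1)−1) = 6.8472
V_final = 19.1 + 6.8472 = 25.9472
°P = 259 − 259/1.053 = 13.0361
cells = 0.76·25.9472·13.0361

257.0697 billion cells


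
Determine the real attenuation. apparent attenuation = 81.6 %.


RA = AA · 0.8192
RA = 81.6 · 0.8192

66.8467 %


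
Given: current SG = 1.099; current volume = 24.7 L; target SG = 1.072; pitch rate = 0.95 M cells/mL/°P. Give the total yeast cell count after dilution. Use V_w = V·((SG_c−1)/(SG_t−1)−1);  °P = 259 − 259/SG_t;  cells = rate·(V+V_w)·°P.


V_w = 24.7·((1.099−1)/(1.072−1)−1) = 9.2625
V_final = 24.7 + 9.2625 = 33.9625
°P = 259 − 259/1.072 = 17.3955
cells = 0.95·33.9625·17.3955

561.2557 billion cells


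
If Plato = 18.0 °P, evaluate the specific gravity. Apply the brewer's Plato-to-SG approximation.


SG = 259/(259 − P)
SG = 259/(259 − 18.0)

1.0747


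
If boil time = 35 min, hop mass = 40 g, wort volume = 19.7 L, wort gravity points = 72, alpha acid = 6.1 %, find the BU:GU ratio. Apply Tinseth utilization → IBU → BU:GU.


U = 1.65·0.000125^(GP/1000)·(1−e^(−0.04t))/4.15;  IBU = (α/100)·m·U·1000/V;  BU:GU = IBU/GP
U = 1.65·0.000125^(72/1000)·(1−e^(−0.04·35))/4.15 = 0.1568
IBU = (6.1/100)·40·0.1568·1000/19.7 = 19.4251
BU:GU = 19.4251/72

0.2698


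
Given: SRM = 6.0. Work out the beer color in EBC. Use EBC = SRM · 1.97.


EBC = 6.0 · 1.97

11.8200 EBC


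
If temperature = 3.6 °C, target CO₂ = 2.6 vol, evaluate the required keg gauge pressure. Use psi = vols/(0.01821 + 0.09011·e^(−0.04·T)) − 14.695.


psi = 2.6/(0.01821 + 0.09011·e^(−0.04·3.6)) − 14.695

12.3222 psi


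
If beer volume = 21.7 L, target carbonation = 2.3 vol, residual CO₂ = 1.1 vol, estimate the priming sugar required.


sugar = (target − residual)·4.0·V
sugar = (2.3 − 1.1)·4.0·21.7

104.1600 g


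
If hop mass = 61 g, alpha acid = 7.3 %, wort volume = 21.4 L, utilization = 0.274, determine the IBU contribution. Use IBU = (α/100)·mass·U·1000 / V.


IBU = (7.3/100)·61·0.274·1000 / 21.4

57.0150 IBU


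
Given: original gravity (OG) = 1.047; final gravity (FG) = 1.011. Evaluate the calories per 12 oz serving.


ABW = (OG−FG)·131.25·0.79/FG;  °P = 259 − 259/SG (for OG→OE and FG→AE);  RE = 0.1808·OE + 0.8192·AE;  Cal = (6.9·ABW + 4·(RE−0.1))·FG·3.55
ABW = (1.047 − 1.011)·131.25·0.79/1.011 = 3.6921
OE = 259 − 259/1.047 = 11.6266 °P
AE = 259 − 259/1.011 = 2.8180 °P
RE = 0.1808·11.6266 + 0.8192·2.8180 = 4.4106 °P
Cal = (6.9·3.6921 + 4·(4.4106−0.1))·1.011·3.55

153.3174 kcal


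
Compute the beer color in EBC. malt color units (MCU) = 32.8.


SRM = 1.4922·MCU^0.6859;  EBC = SRM·1.97
SRM = 1.4922·32.8^0.6859 = 16.3518
EBC = 16.3518·1.97

32.2130 EBC


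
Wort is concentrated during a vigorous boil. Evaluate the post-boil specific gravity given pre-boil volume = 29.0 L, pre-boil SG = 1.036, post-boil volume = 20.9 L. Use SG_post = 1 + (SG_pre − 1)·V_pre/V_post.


pts_pre = (1.036 − 1)·1000 = 36.0000
pts_post = 36.0000·29.0/20.9 = 49.9522
SG_post = 1 + 49.9522/1000

1.0500


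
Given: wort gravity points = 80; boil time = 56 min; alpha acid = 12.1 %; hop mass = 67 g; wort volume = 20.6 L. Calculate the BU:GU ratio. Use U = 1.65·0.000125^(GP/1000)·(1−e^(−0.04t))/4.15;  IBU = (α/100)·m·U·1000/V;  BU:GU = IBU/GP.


U = 1.65·0.000125^(80/1000)·(1−e^(−0.04·56))/4.15 = 0.1731
IBU = (12.1/100)·67·0.1731·1000/20.6 = 68.1234
BU:GU = 68.1234/80

0.8515


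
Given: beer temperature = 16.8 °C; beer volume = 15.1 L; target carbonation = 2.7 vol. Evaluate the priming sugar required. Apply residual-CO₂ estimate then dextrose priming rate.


residual = 14.695·(0.01821 + 0.09011·e^(−0.04·T));  sugar = (target − residual)·4.0·V
residual = 14.695·(0.01821 + 0.09011·e^(−0.04·16.8)) = 0.9438
sugar = (2.7 − 0.9438)·4.0·15.1

106.0727 g


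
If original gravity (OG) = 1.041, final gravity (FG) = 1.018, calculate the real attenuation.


AA = (OG−FG)/(OG−1)·100;  RA = AA·0.8192
AA = (1.041 − 1.018)/(1.041 − 1)·100 = 56.0976
RA = 56.0976·0.8192

45.9551 %


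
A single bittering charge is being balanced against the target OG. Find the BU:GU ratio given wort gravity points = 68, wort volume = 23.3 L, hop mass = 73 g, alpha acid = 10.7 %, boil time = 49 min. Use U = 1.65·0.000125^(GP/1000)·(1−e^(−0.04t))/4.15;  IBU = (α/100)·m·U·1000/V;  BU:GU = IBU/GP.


U = 1.65·0.000125^(68/1000)·(1−e^(−0.04·49))/4.15 = 0.1854
IBU = (10.7/100)·73·0.1854·1000/23.3 = 62.1500
BU:GU = 62.1500/68

0.9140


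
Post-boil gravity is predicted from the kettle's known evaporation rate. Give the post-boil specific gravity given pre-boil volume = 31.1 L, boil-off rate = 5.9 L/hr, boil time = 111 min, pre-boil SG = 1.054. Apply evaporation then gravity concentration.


V_post = V_pre − rate·(t/60);  SG_post = 1 + (SG_pre−1)·V_pre/V_post
V_post = 31.1 − 5.9·(111/60) = 20.1850
SG_post = 1 + (1.054 − 1)·31.1/20.1850

1.0832


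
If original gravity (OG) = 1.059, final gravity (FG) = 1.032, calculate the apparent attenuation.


AA = (OG − FG)/(OG − 1) · 100
AA = (1.059 − 1.032)/(1.059 − 1) · 100

45.7627 %


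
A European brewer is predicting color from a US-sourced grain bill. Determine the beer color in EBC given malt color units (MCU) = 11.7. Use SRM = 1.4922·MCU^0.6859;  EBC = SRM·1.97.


SRM = 1.4922·11.7^0.6859 = 8.0630
EBC = 8.0630·1.97

15.8841 EBC


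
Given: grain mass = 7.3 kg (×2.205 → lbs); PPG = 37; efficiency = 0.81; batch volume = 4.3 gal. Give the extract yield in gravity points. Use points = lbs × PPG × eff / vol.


lbs = 7.3 × 2.205 = 16.0965
points = 16.0965 × 37 × 0.81 / 4.3

112.1889 points


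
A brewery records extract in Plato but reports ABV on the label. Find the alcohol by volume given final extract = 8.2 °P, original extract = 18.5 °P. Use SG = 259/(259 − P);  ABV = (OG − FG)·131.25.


OG = 259/(259 − 18.5) = 1.0769
FG = 259/(259 − 8.2) = 1.0327
ABV = (1.0769 − 1.0327)·131.25

5.8049 % ABV


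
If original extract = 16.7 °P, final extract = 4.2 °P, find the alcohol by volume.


SG = 259/(259 − P);  ABV = (OG − FG)·131.25
OG = 259/(259 − 16.7) = 1.0689
FG = 259/(259 − 4.2) = 1.0165
ABV = (1.0689 − 1.0165)·131.25

6.8827 % ABV


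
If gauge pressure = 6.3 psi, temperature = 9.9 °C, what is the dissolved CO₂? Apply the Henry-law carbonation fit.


vols = (P + 14.695)·(0.01821 + 0.09011·e^(−0.04·T))
vols = (6.3 + 14.695)·(0.01821 + 0.09011·e^(−0.04·9.9))

1.6556 volumes


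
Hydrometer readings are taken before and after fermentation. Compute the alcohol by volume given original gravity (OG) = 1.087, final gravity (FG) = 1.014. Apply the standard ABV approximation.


ABV = (OG − FG) · 131.25
ABV = (1.087 − 1.014) · 131.25

9.5812 % ABV


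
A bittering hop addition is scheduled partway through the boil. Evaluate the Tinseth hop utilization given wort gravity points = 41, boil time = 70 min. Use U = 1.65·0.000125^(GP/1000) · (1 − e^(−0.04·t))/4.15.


bigness = 1.65·0.000125^(41/1000) = 1.1415
boil_factor = (1 − e^(−0.04·70))/4.15 = 0.2263
U = 1.1415 · 0.2263

0.2583


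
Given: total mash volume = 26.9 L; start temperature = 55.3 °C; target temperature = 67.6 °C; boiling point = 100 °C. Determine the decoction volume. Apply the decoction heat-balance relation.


V_dec = V_total·(T_target − T_start)/(T_boil − T_start)
V_dec = 26.9·(67.6 − 55.3)/(100 − 55.3)

7.4020 L


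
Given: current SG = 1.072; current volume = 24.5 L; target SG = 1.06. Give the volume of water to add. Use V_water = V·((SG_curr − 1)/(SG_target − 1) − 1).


V_water = 24.5·((1.072 − 1)/(1.06 − 1) − 1)

4.9000 L


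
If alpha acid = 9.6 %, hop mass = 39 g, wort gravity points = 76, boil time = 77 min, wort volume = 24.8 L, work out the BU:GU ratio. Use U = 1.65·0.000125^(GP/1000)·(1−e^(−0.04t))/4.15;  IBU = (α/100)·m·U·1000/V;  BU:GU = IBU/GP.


U = 1.65·0.000125^(76/1000)·(1−e^(−0.04·77))/4.15 = 0.1916
IBU = (9.6/100)·39·0.1916·1000/24.8 = 28.9236
BU:GU = 28.9236/76

0.3806


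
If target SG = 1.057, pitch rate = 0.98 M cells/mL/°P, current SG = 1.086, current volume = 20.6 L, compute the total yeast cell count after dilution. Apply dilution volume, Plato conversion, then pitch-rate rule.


V_w = V·((SG_c−1)/(SG_t−1)−1);  °P = 259 − 259/SG_t;  cells = rate·(V+V_w)·°P
V_w = 20.6·((1.086−1)/(1.057−1)−1) = 10.4807
V_final = 20.6 + 10.4807 = 31.0807
°P = 259 − 259/1.057 = 13.9669
cells = 0.98·31.0807·13.9669

425.4186 billion cells


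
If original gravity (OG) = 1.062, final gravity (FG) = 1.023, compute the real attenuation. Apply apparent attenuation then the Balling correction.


AA = (OG−FG)/(OG−1)·100;  RA = AA·0.8192
AA = (1.062 − 1.023)/(1.062 − 1)·100 = 62.9032
RA = 62.9032·0.8192

51.5303 %


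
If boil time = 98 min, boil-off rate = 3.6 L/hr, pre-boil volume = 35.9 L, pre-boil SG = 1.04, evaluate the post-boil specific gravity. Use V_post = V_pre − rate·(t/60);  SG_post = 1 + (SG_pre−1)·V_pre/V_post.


V_post = 35.9 − 3.6·(98/60) = 30.0200
SG_post = 1 + (1.04 − 1)·35.9/30.0200

1.0478


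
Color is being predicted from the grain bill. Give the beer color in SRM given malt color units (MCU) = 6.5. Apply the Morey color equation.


SRM = 1.4922 · MCU^0.6859
SRM = 1.4922 · 6.5^0.6859

5.3877 SRM


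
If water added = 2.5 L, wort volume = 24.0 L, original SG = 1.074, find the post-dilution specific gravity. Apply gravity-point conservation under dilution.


SG_new = 1 + (SG_old − 1)·V_old/(V_old + V_water)
pts = (1.074 − 1)·1000·24.0/(24.0 + 2.5) = 67.0189
SG_new = 1 + 67.0189/1000

1.0670


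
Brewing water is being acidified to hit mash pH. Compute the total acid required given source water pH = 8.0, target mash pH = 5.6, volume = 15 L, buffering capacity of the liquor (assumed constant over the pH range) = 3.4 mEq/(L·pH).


acid = buffering capacity · (pH_source − pH_target) · V
acid = 3.4 · (8.0 − 5.6) · 15

122.4000 mEq


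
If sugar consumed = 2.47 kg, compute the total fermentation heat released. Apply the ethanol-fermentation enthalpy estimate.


Q = m_sugar · 590 kJ/kg
Q = 2.47 · 590

1457.3000 kJ


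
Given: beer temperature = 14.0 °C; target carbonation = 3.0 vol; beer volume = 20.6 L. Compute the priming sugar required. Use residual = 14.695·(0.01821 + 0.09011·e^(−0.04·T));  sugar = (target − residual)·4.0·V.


residual = 14.695·(0.01821 + 0.09011·e^(−0.04·14.0)) = 1.0240
sugar = (3.0 − 1.0240)·4.0·20.6

162.8247 g


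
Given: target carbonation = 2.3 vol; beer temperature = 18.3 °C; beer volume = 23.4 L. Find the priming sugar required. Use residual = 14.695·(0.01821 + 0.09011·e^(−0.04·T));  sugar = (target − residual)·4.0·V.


residual = 14.695·(0.01821 + 0.09011·e^(−0.04·18.3)) = 0.9044
sugar = (2.3 − 0.9044)·4.0·23.4

130.6236 g


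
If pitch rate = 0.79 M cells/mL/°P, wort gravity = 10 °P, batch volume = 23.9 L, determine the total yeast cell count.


cells (billions) = rate · V_L · °P
cells = 0.79 · 23.9 · 10

188.8100 billion cells


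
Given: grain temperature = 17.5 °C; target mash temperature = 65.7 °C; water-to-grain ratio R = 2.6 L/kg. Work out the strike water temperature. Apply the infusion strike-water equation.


T_strike = (0.41/R)·(T_mash − T_grain) + T_mash
T_strike = (0.41/2.6)·(65.7 − 17.5) + 65.7

73.3008 °C


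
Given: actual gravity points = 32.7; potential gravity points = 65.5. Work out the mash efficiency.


efficiency = actual / potential × 100
efficiency = 32.7 / 65.5 × 100

49.9237 %


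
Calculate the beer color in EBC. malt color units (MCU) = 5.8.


SRM = 1.4922·MCU^0.6859;  EBC = SRM·1.97
SRM = 1.4922·5.8^0.6859 = 4.9827
EBC = 4.9827·1.97

9.8159 EBC


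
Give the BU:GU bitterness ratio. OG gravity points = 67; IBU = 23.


BU:GU = IBU / OG_points
BU:GU = 23 / 67

0.3433


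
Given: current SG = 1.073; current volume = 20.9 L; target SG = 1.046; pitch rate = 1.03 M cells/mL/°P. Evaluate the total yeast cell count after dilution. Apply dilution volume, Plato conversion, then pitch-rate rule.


V_w = V·((SG_c−1)/(SG_t−1)−1);  °P = 259 − 259/SG_t;  cells = rate·(V+V_w)·°P
V_w = 20.9·((1.073−1)/(1.046−1)−1) = 12.2674
V_final = 20.9 + 12.2674 = 33.1674
°P = 259 − 259/1.046 = 11.3901
cells = 1.03·33.1674·11.3901

389.1118 billion cells


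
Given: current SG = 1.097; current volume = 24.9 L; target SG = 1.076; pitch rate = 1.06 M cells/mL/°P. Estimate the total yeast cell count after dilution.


V_w = V·((SG_c−1)/(SG_t−1)−1);  °P = 259 − 259/SG_t;  cells = rate·(V+V_w)·°P
V_w = 24.9·((1.097−1)/(1.076−1)−1) = 6.8803
V_final = 24.9 + 6.8803 = 31.7803
°P = 259 − 259/1.076 = 18.2937
cells = 1.06·31.7803·18.2937

616.2607 billion cells


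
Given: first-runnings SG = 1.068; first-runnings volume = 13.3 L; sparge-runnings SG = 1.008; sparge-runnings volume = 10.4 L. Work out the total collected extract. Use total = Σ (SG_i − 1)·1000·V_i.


first = (1.068 − 1)·1000·13.3 = 904.4000
sparge = (1.008 − 1)·1000·10.4 = 83.2000
total = 904.4000 + 83.2000

987.6000 gravity·L


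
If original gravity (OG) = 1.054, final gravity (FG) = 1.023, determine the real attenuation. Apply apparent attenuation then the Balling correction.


AA = (OG−FG)/(OG−1)·100;  RA = AA·0.8192
AA = (1.054 − 1.023)/(1.054 − 1)·100 = 57.4074
RA = 57.4074·0.8192

47.0281 %


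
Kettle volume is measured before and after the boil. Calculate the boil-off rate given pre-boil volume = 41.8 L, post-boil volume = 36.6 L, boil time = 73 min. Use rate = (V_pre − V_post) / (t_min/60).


rate = (41.8 − 36.6) / (73/60)

4.2740 L/hr


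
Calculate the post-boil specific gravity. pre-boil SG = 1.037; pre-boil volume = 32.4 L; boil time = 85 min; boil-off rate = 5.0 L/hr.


V_post = V_pre − rate·(t/60);  SG_post = 1 + (SG_pre−1)·V_pre/V_post
V_post = 32.4 − 5.0·(85/60) = 25.3167
SG_post = 1 + (1.037 − 1)·32.4/25.3167

1.0474


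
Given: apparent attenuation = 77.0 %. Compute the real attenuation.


RA = AA · 0.8192
RA = 77.0 · 0.8192

63.0784 %


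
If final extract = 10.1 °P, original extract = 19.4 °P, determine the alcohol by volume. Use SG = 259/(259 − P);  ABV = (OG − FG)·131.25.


OG = 259/(259 − 19.4) = 1.0810
FG = 259/(259 − 10.1) = 1.0406
ABV = (1.0810 − 1.0406)·131.25

5.3012 % ABV


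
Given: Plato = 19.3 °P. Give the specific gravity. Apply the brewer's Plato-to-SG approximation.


SG = 259/(259 − P)
SG = 259/(259 − 19.3)

1.0805


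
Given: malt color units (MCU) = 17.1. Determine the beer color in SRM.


SRM = 1.4922 · MCU^0.6859
SRM = 1.4922 · 17.1^0.6859

10.4602 SRM


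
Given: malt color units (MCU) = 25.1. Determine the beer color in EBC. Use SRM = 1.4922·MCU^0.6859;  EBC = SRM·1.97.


SRM = 1.4922·25.1^0.6859 = 13.6102
EBC = 13.6102·1.97

26.8120 EBC


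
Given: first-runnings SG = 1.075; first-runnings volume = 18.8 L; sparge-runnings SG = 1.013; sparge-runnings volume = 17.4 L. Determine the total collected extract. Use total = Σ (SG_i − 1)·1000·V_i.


first = (1.075 − 1)·1000·18.8 = 1410.0000
sparge = (1.013 − 1)·1000·17.4 = 226.2000
total = 1410.0000 + 226.2000

1636.2000 gravity·L


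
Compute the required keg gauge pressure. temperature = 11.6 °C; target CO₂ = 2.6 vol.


psi = vols/(0.01821 + 0.09011·e^(−0.04·T)) − 14.695
psi = 2.6/(0.01821 + 0.09011·e^(−0.04·11.6)) − 14.695

20.0328 psi


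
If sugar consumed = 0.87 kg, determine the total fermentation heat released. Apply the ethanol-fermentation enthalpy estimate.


Q = m_sugar · 590 kJ/kg
Q = 0.87 · 590

513.3000 kJ


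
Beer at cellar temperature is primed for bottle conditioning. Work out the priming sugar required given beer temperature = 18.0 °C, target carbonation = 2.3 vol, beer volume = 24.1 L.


residual = 14.695·(0.01821 + 0.09011·e^(−0.04·T));  sugar = (target − residual)·4.0·V
residual = 14.695·(0.01821 + 0.09011·e^(−0.04·18.0)) = 0.9121
sugar = (2.3 − 0.9121)·4.0·24.1

133.7900 g


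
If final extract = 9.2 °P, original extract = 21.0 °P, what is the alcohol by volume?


SG = 259/(259 − P);  ABV = (OG − FG)·131.25
OG = 259/(259 − 21.0) = 1.0882
FG = 259/(259 − 9.2) = 1.0368
ABV = (1.0882 − 1.0368)·131.25

6.7470 % ABV


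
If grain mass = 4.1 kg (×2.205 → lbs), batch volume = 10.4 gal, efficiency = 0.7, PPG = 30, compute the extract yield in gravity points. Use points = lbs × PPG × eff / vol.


lbs = 4.1 × 2.205 = 9.0405
points = 9.0405 × 30 × 0.7 / 10.4

18.2549 points


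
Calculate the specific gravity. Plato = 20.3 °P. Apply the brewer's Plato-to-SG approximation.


SG = 259/(259 − P)
SG = 259/(259 − 20.3)

1.0850


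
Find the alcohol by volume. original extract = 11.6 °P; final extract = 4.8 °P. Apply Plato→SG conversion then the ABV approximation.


SG = 259/(259 − P);  ABV = (OG − FG)·131.25
OG = 259/(259 − 11.6) = 1.0469
FG = 259/(259 − 4.8) = 1.0189
ABV = (1.0469 − 1.0189)·131.25

3.6756 % ABV


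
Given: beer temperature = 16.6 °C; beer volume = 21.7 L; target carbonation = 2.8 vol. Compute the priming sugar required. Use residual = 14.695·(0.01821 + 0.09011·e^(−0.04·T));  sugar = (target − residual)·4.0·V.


residual = 14.695·(0.01821 + 0.09011·e^(−0.04·16.6)) = 0.9493
sugar = (2.8 − 0.9493)·4.0·21.7

160.6441 g


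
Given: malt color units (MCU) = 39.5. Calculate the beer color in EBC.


SRM = 1.4922·MCU^0.6859;  EBC = SRM·1.97
SRM = 1.4922·39.5^0.6859 = 18.5752
EBC = 18.5752·1.97

36.5931 EBC


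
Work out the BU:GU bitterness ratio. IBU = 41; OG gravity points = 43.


BU:GU = IBU / OG_points
BU:GU = 41 / 43

0.9535


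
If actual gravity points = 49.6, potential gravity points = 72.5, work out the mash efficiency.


efficiency = actual / potential × 100
efficiency = 49.6 / 72.5 × 100

68.4138 %


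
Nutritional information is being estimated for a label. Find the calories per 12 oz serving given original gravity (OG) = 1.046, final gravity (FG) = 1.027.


ABW = (OG−FG)·131.25·0.79/FG;  °P = 259 − 259/SG (for OG→OE and FG→AE);  RE = 0.1808·OE + 0.8192·AE;  Cal = (6.9·ABW + 4·(RE−0.1))·FG·3.55
ABW = (1.046 − 1.027)·131.25·0.79/1.027 = 1.9183
OE = 259 − 259/1.046 = 11.3901 °P
AE = 259 − 259/1.027 = 6.8092 °P
RE = 0.1808·11.3901 + 0.8192·6.8092 = 7.6374 °P
Cal = (6.9·1.9183 + 4·(7.6374−0.1))·1.027·3.55

158.1773 kcal


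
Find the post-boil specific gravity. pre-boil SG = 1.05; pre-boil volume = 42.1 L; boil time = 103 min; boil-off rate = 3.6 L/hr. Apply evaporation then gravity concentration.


V_post = V_pre − rate·(t/60);  SG_post = 1 + (SG_pre−1)·V_pre/V_post
V_post = 42.1 − 3.6·(103/60) = 35.9200
SG_post = 1 + (1.05 − 1)·42.1/35.9200

1.0586


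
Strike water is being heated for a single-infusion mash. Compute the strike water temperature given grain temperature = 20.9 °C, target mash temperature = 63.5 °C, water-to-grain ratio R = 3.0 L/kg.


T_strike = (0.41/R)·(T_mash − T_grain) + T_mash
T_strike = (0.41/3.0)·(63.5 − 20.9) + 63.5

69.3220 °C


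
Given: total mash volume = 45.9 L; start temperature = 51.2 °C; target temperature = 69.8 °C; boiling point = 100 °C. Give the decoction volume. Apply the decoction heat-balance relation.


V_dec = V_total·(T_target − T_start)/(T_boil − T_start)
V_dec = 45.9·(69.8 − 51.2)/(100 − 51.2)

17.4947 L


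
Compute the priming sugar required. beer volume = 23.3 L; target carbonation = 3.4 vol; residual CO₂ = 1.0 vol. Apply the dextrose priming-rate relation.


sugar = (target − residual)·4.0·V
sugar = (3.4 − 1.0)·4.0·23.3

223.6800 g


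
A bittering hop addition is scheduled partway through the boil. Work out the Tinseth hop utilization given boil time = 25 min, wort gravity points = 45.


U = 1.65·0.000125^(GP/1000) · (1 − e^(−0.04·t))/4.15
bigness = 1.65·0.000125^(45/1000) = 1.1011
boil_factor = (1 − e^(−0.04·25))/4.15 = 0.1523
U = 1.1011 · 0.1523

0.1677


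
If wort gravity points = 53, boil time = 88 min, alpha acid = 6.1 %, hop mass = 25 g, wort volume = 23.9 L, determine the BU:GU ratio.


U = 1.65·0.000125^(GP/1000)·(1−e^(−0.04t))/4.15;  IBU = (α/100)·m·U·1000/V;  BU:GU = IBU/GP
U = 1.65·0.000125^(53/1000)·(1−e^(−0.04·88))/4.15 = 0.2396
IBU = (6.1/100)·25·0.2396·1000/23.9 = 15.2896
BU:GU = 15.2896/53

0.2885


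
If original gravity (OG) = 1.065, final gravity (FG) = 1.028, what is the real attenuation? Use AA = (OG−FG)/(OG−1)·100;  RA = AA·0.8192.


AA = (1.065 − 1.028)/(1.065 − 1)·100 = 56.9231
RA = 56.9231·0.8192

46.6314 %


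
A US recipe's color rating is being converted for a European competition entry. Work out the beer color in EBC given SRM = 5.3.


EBC = SRM · 1.97
EBC = 5.3 · 1.97

10.4410 EBC


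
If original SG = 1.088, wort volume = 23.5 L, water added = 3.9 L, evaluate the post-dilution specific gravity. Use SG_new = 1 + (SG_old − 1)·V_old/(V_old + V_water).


pts = (1.088 − 1)·1000·23.5/(23.5 + 3.9) = 75.4745
SG_new = 1 + 75.4745/1000

1.0755


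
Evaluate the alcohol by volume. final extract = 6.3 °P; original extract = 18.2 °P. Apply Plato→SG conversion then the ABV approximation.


SG = 259/(259 − P);  ABV = (OG − FG)·131.25
OG = 259/(259 − 18.2) = 1.0756
FG = 259/(259 − 6.3) = 1.0249
ABV = (1.0756 − 1.0249)·131.25

6.6479 % ABV


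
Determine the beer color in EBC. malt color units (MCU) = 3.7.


SRM = 1.4922·MCU^0.6859;  EBC = SRM·1.97
SRM = 1.4922·3.7^0.6859 = 3.6606
EBC = 3.6606·1.97

7.2115 EBC


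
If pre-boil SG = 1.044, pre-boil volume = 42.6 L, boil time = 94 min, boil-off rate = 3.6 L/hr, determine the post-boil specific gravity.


V_post = V_pre − rate·(t/60);  SG_post = 1 + (SG_pre−1)·V_pre/V_post
V_post = 42.6 − 3.6·(94/60) = 36.9600
SG_post = 1 + (1.044 − 1)·42.6/36.9600

1.0507


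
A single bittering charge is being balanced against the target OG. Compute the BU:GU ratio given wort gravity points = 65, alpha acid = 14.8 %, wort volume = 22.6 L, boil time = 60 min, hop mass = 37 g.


U = 1.65·0.000125^(GP/1000)·(1−e^(−0.04t))/4.15;  IBU = (α/100)·m·U·1000/V;  BU:GU = IBU/GP
U = 1.65·0.000125^(65/1000)·(1−e^(−0.04·60))/4.15 = 0.2016
IBU = (14.8/100)·37·0.2016·1000/22.6 = 48.8415
BU:GU = 48.8415/65

0.7514


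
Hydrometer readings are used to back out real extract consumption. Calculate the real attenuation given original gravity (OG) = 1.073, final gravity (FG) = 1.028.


AA = (OG−FG)/(OG−1)·100;  RA = AA·0.8192
AA = (1.073 − 1.028)/(1.073 − 1)·100 = 61.6438
RA = 61.6438·0.8192

50.4986 %


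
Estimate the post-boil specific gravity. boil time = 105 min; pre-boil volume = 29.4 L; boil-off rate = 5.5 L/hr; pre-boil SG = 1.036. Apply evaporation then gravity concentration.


V_post = V_pre − rate·(t/60);  SG_post = 1 + (SG_pre−1)·V_pre/V_post
V_post = 29.4 − 5.5·(105/60) = 19.7750
SG_post = 1 + (1.036 − 1)·29.4/19.7750

1.0535


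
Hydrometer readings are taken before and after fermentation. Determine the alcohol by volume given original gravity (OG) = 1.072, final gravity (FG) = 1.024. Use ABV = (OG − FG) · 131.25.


ABV = (1.072 − 1.024) · 131.25

6.3000 % ABV


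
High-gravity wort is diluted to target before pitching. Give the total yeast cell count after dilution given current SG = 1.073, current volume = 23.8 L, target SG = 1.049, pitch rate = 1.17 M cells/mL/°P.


V_w = V·((SG_c−1)/(SG_t−1)−1);  °P = 259 − 259/SG_t;  cells = rate·(V+V_w)·°P
V_w = 23.8·((1.073−1)/(1.049−1)−1) = 11.6571
V_final = 23.8 + 11.6571 = 35.4571
°P = 259 − 259/1.049 = 12.0982
cells = 1.17·35.4571·12.0982

501.8916 billion cells


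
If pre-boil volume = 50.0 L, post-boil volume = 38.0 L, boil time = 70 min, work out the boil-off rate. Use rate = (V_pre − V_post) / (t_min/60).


rate = (50.0 − 38.0) / (70/60)

10.2857 L/hr


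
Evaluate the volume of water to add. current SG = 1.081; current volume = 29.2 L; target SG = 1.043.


V_water = V·((SG_curr − 1)/(SG_target − 1) − 1)
V_water = 29.2·((1.081 − 1)/(1.043 − 1) − 1)

25.8047 L


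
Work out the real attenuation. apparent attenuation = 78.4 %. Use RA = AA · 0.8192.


RA = 78.4 · 0.8192

64.2253 %


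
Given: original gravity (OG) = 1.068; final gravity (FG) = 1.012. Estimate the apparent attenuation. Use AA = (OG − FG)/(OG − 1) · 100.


AA = (1.068 − 1.012)/(1.068 − 1) · 100

82.3529 %


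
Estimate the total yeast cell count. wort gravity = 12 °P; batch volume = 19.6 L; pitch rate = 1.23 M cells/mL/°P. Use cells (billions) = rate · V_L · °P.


cells = 1.23 · 19.6 · 12

289.2960 billion cells


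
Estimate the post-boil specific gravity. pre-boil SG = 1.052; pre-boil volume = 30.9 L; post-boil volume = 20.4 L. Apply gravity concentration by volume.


SG_post = 1 + (SG_pre − 1)·V_pre/V_post
pts_pre = (1.052 − 1)·1000 = 52.0000
pts_post = 52.0000·30.9/20.4 = 78.7647
SG_post = 1 + 78.7647/1000

1.0788


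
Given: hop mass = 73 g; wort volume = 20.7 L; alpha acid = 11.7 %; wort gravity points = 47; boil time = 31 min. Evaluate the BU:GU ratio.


U = 1.65·0.000125^(GP/1000)·(1−e^(−0.04t))/4.15;  IBU = (α/100)·m·U·1000/V;  BU:GU = IBU/GP
U = 1.65·0.000125^(47/1000)·(1−e^(−0.04·31))/4.15 = 0.1852
IBU = (11.7/100)·73·0.1852·1000/20.7 = 76.4124
BU:GU = 76.4124/47

1.6258


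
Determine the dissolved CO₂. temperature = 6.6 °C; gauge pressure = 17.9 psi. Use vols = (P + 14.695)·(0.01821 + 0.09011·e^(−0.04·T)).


vols = (17.9 + 14.695)·(0.01821 + 0.09011·e^(−0.04·6.6))

2.8492 volumes


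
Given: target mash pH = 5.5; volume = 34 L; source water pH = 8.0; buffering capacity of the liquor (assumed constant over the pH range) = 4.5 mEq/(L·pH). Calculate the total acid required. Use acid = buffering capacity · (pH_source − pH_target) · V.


acid = 4.5 · (8.0 − 5.5) · 34

382.5000 mEq


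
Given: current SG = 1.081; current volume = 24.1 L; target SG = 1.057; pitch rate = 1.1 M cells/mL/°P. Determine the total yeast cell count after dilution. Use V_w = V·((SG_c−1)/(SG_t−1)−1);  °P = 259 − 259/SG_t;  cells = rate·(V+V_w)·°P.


V_w = 24.1·((1.081−1)/(1.057−1)−1) = 10.1474
V_final = 24.1 + 10.1474 = 34.2474
°P = 259 − 259/1.057 = 13.9669
cells = 1.1·34.2474·13.9669

526.1621 billion cells


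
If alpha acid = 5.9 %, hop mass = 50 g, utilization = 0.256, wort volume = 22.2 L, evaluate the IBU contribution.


IBU = (α/100)·mass·U·1000 / V
IBU = (5.9/100)·50·0.256·1000 / 22.2

34.0180 IBU


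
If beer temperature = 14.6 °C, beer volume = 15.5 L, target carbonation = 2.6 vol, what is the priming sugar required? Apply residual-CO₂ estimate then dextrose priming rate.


residual = 14.695·(0.01821 + 0.09011·e^(−0.04·T));  sugar = (target − residual)·4.0·V
residual = 14.695·(0.01821 + 0.09011·e^(−0.04·14.6)) = 1.0060
sugar = (2.6 − 1.0060)·4.0·15.5

98.8258 g


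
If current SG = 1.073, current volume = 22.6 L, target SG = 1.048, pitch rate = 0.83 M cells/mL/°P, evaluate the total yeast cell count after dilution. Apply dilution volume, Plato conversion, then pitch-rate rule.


V_w = V·((SG_c−1)/(SG_t−1)−1);  °P = 259 − 259/SG_t;  cells = rate·(V+V_w)·°P
V_w = 22.6·((1.073−1)/(1.048−1)−1) = 11.7708
V_final = 22.6 + 11.7708 = 34.3708
°P = 259 − 259/1.048 = 11.8626
cells = 0.83·34.3708·11.8626

338.4137 billion cells


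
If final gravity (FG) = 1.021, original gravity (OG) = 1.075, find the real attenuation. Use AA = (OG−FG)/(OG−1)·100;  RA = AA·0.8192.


AA = (1.075 − 1.021)/(1.075 − 1)·100 = 72.0000
RA = 72.0000·0.8192

58.9824 %


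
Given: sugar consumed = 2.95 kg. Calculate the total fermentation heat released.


Q = m_sugar · 590 kJ/kg
Q = 2.95 · 590

1740.5000 kJ


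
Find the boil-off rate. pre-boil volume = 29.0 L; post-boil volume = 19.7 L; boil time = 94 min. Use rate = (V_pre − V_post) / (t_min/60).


rate = (29.0 − 19.7) / (94/60)

5.9362 L/hr


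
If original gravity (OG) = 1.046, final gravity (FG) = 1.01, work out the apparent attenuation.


AA = (OG − FG)/(OG − 1) · 100
AA = (1.046 − 1.01)/(1.046 − 1) · 100

78.2609 %


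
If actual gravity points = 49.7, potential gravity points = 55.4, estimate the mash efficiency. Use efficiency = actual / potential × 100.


efficiency = 49.7 / 55.4 × 100

89.7112 %


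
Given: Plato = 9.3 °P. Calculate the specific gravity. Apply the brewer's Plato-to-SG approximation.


SG = 259/(259 − P)
SG = 259/(259 − 9.3)

1.0372


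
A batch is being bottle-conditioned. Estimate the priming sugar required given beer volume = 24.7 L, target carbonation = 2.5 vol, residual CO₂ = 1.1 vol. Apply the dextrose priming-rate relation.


sugar = (target − residual)·4.0·V
sugar = (2.5 − 1.1)·4.0·24.7

138.3200 g


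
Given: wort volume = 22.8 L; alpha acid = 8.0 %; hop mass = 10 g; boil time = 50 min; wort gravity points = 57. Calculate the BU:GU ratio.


U = 1.65·0.000125^(GP/1000)·(1−e^(−0.04t))/4.15;  IBU = (α/100)·m·U·1000/V;  BU:GU = IBU/GP
U = 1.65·0.000125^(57/1000)·(1−e^(−0.04·50))/4.15 = 0.2060
IBU = (8.0/100)·10·0.2060·1000/22.8 = 7.2271
BU:GU = 7.2271/57

0.1268


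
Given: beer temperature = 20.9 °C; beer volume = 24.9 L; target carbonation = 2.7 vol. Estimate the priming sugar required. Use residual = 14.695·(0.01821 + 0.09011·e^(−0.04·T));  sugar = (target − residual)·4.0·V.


residual = 14.695·(0.01821 + 0.09011·e^(−0.04·20.9)) = 0.8415
sugar = (2.7 − 0.8415)·4.0·24.9

185.1022 g


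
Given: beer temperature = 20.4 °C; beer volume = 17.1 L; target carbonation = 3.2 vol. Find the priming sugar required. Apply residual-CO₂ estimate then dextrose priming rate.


residual = 14.695·(0.01821 + 0.09011·e^(−0.04·T));  sugar = (target − residual)·4.0·V
residual = 14.695·(0.01821 + 0.09011·e^(−0.04·20.4)) = 0.8531
sugar = (3.2 − 0.8531)·4.0·17.1

160.5253 g


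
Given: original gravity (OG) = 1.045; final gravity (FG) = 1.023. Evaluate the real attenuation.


AA = (OG−FG)/(OG−1)·100;  RA = AA·0.8192
AA = (1.045 − 1.023)/(1.045 − 1)·100 = 48.8889
RA = 48.8889·0.8192

40.0498 %


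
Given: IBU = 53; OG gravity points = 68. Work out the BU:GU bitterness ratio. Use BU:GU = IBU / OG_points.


BU:GU = 53 / 68

0.7794


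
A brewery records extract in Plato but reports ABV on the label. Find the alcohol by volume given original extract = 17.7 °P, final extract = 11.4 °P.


SG = 259/(259 − P);  ABV = (OG − FG)·131.25
OG = 259/(259 − 17.7) = 1.0734
FG = 259/(259 − 11.4) = 1.0460
ABV = (1.0734 − 1.0460)·131.25

3.5845 % ABV


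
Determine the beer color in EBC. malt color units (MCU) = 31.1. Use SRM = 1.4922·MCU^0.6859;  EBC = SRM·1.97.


SRM = 1.4922·31.1^0.6859 = 15.7656
EBC = 15.7656·1.97

31.0583 EBC


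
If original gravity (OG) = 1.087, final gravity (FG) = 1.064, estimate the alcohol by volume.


ABV = (OG − FG) · 131.25
ABV = (1.087 − 1.064) · 131.25

3.0187 % ABV


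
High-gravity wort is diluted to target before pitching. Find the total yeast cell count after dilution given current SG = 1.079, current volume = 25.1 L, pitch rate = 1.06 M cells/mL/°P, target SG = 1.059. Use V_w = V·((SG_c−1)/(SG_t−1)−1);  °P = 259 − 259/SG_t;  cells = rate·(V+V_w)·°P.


V_w = 25.1·((1.079−1)/(1.059−1)−1) = 8.5085
V_final = 25.1 + 8.5085 = 33.6085
°P = 259 − 259/1.059 = 14.4297
cells = 1.06·33.6085·14.4297

514.0561 billion cells


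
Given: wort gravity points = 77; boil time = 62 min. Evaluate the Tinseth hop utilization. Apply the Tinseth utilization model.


U = 1.65·0.000125^(GP/1000) · (1 − e^(−0.04·t))/4.15
bigness = 1.65·0.000125^(77/1000) = 0.8259
boil_factor = (1 − e^(−0.04·62))/4.15 = 0.2208
U = 0.8259 · 0.2208

0.1824


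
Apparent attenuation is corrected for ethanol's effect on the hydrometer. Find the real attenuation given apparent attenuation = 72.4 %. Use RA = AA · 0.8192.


RA = 72.4 · 0.8192

59.3101 %


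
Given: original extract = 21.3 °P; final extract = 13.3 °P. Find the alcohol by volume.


SG = 259/(259 − P);  ABV = (OG − FG)·131.25
OG = 259/(259 − 21.3) = 1.0896
FG = 259/(259 − 13.3) = 1.0541
ABV = (1.0896 − 1.0541)·131.25

4.6564 % ABV


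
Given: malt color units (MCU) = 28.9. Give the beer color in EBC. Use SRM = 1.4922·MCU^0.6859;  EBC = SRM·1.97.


SRM = 1.4922·28.9^0.6859 = 14.9919
EBC = 14.9919·1.97

29.5341 EBC


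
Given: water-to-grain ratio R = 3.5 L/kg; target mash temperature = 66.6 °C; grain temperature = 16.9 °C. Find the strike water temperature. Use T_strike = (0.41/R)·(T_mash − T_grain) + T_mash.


T_strike = (0.41/3.5)·(66.6 − 16.9) + 66.6

72.4220 °C
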